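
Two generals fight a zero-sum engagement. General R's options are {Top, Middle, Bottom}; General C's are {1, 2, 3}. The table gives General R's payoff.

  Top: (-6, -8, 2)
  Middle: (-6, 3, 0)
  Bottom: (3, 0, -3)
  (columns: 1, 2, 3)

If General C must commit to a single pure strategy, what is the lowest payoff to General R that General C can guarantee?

Column maxima: 1 → 3, 2 → 3, 3 → 2.
The smallest of these is 2.

2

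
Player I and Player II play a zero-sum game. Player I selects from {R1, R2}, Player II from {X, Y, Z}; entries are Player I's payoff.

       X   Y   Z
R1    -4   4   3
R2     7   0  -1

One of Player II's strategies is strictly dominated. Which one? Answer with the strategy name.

Z holds Player I's payoff strictly below Y in every row: 3 < 4, -1 < 0.
So Y is strictly dominated for Player II.

Y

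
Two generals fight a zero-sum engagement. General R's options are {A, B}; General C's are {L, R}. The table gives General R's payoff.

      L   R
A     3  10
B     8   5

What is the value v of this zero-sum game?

13/2

Row minima: A → 3, B → 5; maximin = 5.
Column maxima: L → 8, R → 10; minimax = 8.
5 ≠ 8, so there is no saddle point; optimal play is mixed.
Let General R play A with probability p. Expected payoff against L: 3p + 8(1−p) = −5p + 8; against R: 10p + 5(1−p) = 5p + 5.
Setting these equal: −5p + 8 = 5p + 5 ⇒ −10p = -3 ⇒ p = 3/10, and the value is (-5)·(3/10) + 8 = 13/2.
For General C: with q = P(L), equating A's and B's payoffs gives −7q + 10 = 3q + 5 ⇒ q = 1/2.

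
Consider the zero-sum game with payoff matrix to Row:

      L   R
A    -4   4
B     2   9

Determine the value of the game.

2

Row minima: A → -4, B → 2; maximin = 2.
Column maxima: L → 2, R → 9; minimax = 2.
Since maximin = minimax = 2, there is a saddle point and the value is 2.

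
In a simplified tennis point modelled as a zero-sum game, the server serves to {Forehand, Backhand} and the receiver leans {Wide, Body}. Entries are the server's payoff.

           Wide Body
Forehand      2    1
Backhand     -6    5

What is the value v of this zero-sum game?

4/3

Row minima: Forehand → 1, Backhand → -6; maximin = 1.
Column maxima: Wide → 2, Body → 5; minimax = 2.
1 ≠ 2, so there is no saddle point; optimal play is mixed.
Let the server play Forehand with probability p. Expected payoff against Wide: 2p + (-6)(1−p) = 8p − 6; against Body: 1p + 5(1−p) = −4p + 5.
Setting these equal: 8p − 6 = −4p + 5 ⇒ 12p = 11 ⇒ p = 11/12, and the value is (8)·(11/12) − 6 = 4/3.
For the receiver: with q = P(Wide), equating Forehand's and Backhand's payoffs gives q + 1 = −11q + 5 ⇒ q = 1/3.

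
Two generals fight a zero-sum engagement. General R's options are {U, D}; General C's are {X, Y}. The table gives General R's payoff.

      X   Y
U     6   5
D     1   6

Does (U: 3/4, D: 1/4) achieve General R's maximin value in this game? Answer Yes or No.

Against X this mix gives (3/4)·6 + (1/4)·1 = 19/4.
Against Y this mix gives (3/4)·5 + (1/4)·6 = 21/4.
General C will play X, holding General R to 19/4. Shifting weight toward the row that does better against X would raise this floor (the equalizing mix achieves 31/6 against both X and Y), so the proposed strategy is not optimal.

No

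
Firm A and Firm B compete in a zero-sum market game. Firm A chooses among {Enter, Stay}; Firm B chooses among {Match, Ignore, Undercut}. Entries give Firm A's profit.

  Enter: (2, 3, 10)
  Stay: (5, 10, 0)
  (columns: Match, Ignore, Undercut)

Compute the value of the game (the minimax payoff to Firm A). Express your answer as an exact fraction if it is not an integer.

Row minima: Enter → 2, Stay → 0; maximin = 2.
Column maxima: Match → 5, Ignore → 10, Undercut → 10; minimax = 5.
2 ≠ 5, so there is no saddle point; optimal play is mixed.
Ignore is strictly dominated by Match (it gives Firm A strictly more in every row), so Firm B never plays it.
On the remaining 2×2 (Enter, Stay vs Match, Undercut):
Let Firm A play Enter with probability p. Expected payoff against Match: 2p + 5(1−p) = −3p + 5; against Undercut: 10p + 0(1−p) = 10p.
Setting these equal: −3p + 5 = 10p ⇒ −13p = -5 ⇒ p = 5/13, and the value is (-3)·(5/13) + 5 = 50/13.
For Firm B: with q = P(Match), equating Enter's and Stay's payoffs gives −8q + 10 = 5q ⇒ q = 10/13.

50/13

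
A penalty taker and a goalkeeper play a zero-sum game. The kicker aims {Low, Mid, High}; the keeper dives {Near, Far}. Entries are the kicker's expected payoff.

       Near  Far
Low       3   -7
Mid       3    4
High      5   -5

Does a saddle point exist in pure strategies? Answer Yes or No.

Row minima: Low → -7, Mid → 3, High → -5; maximin = 3.
Column maxima: Near → 5, Far → 4; minimax = 4.
3 ≠ 4, so no pure-strategy equilibrium exists.

No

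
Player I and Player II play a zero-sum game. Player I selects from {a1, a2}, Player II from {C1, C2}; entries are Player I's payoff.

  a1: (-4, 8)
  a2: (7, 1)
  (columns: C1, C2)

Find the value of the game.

10/3

Row minima: a1 → -4, a2 → 1; maximin = 1.
Column maxima: C1 → 7, C2 → 8; minimax = 7.
1 ≠ 7, so there is no saddle point; optimal play is mixed.
Let Player I play a1 with probability p. Expected payoff against C1: (-4)p + 7(1−p) = −11p + 7; against C2: 8p + 1(1−p) = 7p + 1.
Setting these equal: −11p + 7 = 7p + 1 ⇒ −18p = -6 ⇒ p = 1/3, and the value is (-11)·(1/3) + 7 = 10/3.
For Player II: with q = P(C1), equating a1's and a2's payoffs gives −12q + 8 = 6q + 1 ⇒ q = 7/18.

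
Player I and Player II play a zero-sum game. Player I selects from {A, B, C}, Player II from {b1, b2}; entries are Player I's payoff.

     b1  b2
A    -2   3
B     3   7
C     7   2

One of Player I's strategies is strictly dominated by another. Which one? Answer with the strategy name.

A

B gives a strictly higher payoff than A against every column: 3 > -2, 7 > 3.
So A is strictly dominated and Player I never plays it.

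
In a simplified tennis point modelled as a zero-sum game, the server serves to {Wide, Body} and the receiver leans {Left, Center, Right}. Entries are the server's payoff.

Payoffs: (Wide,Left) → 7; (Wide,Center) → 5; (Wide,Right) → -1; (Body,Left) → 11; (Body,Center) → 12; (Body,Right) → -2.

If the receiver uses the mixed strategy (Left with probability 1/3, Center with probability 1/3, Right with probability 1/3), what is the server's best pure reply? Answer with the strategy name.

Body

Expected payoff of Wide: (1/3)·7 + (1/3)·5 + (1/3)·(-1) = 11/3.
Expected payoff of Body: (1/3)·11 + (1/3)·12 + (1/3)·(-2) = 7.
The largest is 7, so the server's best response is Body.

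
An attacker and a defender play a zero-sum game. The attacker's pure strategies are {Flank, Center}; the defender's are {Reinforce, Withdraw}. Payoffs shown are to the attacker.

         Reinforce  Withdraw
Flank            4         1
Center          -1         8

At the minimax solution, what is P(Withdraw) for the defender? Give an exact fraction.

5/12

Row minima: Flank → 1, Center → -1; maximin = 1.
Column maxima: Reinforce → 4, Withdraw → 8; minimax = 4.
1 ≠ 4, so there is no saddle point; optimal play is mixed.
Let the attacker play Flank with probability p. Expected payoff against Reinforce: 4p + (-1)(1−p) = 5p − 1; against Withdraw: 1p + 8(1−p) = −7p + 8.
Setting these equal: 5p − 1 = −7p + 8 ⇒ 12p = 9 ⇒ p = 3/4, and the value is (5)·(3/4) − 1 = 11/4.
For the defender: with q = P(Reinforce), equating Flank's and Center's payoffs gives 3q + 1 = −9q + 8 ⇒ q = 7/12.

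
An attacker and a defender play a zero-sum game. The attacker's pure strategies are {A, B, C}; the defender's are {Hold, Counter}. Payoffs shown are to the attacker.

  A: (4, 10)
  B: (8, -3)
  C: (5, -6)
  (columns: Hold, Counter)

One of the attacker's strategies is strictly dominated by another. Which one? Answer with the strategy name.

C

B gives a strictly higher payoff than C against every column: 8 > 5, -3 > -6.
So C is strictly dominated and the attacker never plays it.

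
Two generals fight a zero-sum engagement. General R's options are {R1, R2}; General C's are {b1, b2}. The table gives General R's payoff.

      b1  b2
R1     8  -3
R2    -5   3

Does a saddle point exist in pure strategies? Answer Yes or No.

Row minima: R1 → -3, R2 → -5; maximin = -3.
Column maxima: b1 → 8, b2 → 3; minimax = 3.
-3 ≠ 3, so no pure-strategy equilibrium exists.

No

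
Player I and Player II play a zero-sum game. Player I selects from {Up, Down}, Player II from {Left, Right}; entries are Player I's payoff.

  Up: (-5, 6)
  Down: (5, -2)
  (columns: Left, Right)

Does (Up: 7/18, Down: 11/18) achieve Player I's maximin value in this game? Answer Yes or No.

Against Left this mix gives (7/18)·(-5) + (11/18)·5 = 10/9.
Against Right this mix gives (7/18)·6 + (11/18)·(-2) = 10/9.
All of Player II's active replies (Left, Right) yield 10/9, and no column does worse for Player I. The mix makes Player II indifferent and guarantees 10/9, so it is optimal.

Yes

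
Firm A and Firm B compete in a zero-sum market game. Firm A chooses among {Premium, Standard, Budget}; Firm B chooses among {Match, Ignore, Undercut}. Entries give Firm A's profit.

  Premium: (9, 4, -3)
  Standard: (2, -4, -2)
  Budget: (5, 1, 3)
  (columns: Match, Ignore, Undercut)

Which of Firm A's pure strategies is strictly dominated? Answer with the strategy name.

Standard

Budget gives a strictly higher payoff than Standard against every column: 5 > 2, 1 > -4, 3 > -2.
So Standard is strictly dominated and Firm A never plays it.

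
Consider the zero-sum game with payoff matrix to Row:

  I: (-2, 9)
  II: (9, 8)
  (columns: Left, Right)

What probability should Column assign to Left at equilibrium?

Row minima: I → -2, II → 8; maximin = 8.
Column maxima: Left → 9, Right → 9; minimax = 9.
8 ≠ 9, so there is no saddle point; optimal play is mixed.
Let Row play I with probability p. Expected payoff against Left: (-2)p + 9(1−p) = −11p + 9; against Right: 9p + 8(1−p) = p + 8.
Setting these equal: −11p + 9 = p + 8 ⇒ −12p = -1 ⇒ p = 1/12, and the value is (-11)·(1/12) + 9 = 97/12.
For Column: with q = P(Left), equating I's and II's payoffs gives −11q + 9 = q + 8 ⇒ q = 1/12.

1/12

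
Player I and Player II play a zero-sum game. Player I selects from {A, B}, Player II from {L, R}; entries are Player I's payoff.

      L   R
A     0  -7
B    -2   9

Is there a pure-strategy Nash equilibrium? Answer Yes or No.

No

Row minima: A → -7, B → -2; maximin = -2.
Column maxima: L → 0, R → 9; minimax = 0.
-2 ≠ 0, so no pure-strategy equilibrium exists.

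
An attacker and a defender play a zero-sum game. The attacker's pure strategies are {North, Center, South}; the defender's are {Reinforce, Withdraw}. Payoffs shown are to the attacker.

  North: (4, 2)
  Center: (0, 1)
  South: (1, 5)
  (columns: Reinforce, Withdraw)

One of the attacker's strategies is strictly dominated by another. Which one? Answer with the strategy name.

North gives a strictly higher payoff than Center against every column: 4 > 0, 2 > 1.
So Center is strictly dominated and the attacker never plays it.

Center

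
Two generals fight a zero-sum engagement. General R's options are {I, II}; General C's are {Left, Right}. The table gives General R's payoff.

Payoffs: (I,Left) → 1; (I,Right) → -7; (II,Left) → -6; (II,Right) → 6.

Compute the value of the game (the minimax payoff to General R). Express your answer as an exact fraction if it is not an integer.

-9/5

Row minima: I → -7, II → -6; maximin = -6.
Column maxima: Left → 1, Right → 6; minimax = 1.
-6 ≠ 1, so there is no saddle point; optimal play is mixed.
Let General R play I with probability p. Expected payoff against Left: 1p + (-6)(1−p) = 7p − 6; against Right: (-7)p + 6(1−p) = −13p + 6.
Setting these equal: 7p − 6 = −13p + 6 ⇒ 20p = 12 ⇒ p = 3/5, and the value is (7)·(3/5) − 6 = -9/5.
For General C: with q = P(Left), equating I's and II's payoffs gives 8q − 7 = −12q + 6 ⇒ q = 13/20.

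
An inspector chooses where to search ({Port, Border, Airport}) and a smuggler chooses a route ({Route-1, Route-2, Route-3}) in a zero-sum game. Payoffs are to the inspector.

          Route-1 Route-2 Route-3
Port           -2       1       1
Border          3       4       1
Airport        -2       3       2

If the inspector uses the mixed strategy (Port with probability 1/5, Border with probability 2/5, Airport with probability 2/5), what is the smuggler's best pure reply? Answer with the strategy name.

If the smuggler plays Route-1, the inspector's expected payoff is (1/5)·(-2) + (2/5)·3 + (2/5)·(-2) = 0.
If the smuggler plays Route-2, the inspector's expected payoff is (1/5)·1 + (2/5)·4 + (2/5)·3 = 3.
If the smuggler plays Route-3, the inspector's expected payoff is (1/5)·1 + (2/5)·1 + (2/5)·2 = 7/5.
The smuggler minimizes the inspector's payoff; the smallest is 0, so the best response is Route-1.

Route-1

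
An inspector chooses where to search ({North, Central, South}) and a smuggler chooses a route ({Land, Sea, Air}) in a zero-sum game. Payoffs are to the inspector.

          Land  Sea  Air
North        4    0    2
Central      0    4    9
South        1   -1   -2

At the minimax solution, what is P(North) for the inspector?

Row minima: North → 0, Central → 0, South → -2; maximin = 0.
Column maxima: Land → 4, Sea → 4, Air → 9; minimax = 4.
0 ≠ 4, so there is no saddle point; optimal play is mixed.
South is strictly dominated by North, so the inspector never plays it.
With South eliminated, Air is strictly dominated by Sea (it gives the inspector strictly more in every remaining row), so the smuggler never plays it.
On the remaining 2×2 (North, Central vs Land, Sea):
Let the inspector play North with probability p. Expected payoff against Land: 4p + 0(1−p) = 4p; against Sea: 0p + 4(1−p) = −4p + 4.
Setting these equal: 4p = −4p + 4 ⇒ 8p = 4 ⇒ p = 1/2, and the value is (4)·(1/2) = 2.
For the smuggler: with q = P(Land), equating North's and Central's payoffs gives 4q = −4q + 4 ⇒ q = 1/2.

1/2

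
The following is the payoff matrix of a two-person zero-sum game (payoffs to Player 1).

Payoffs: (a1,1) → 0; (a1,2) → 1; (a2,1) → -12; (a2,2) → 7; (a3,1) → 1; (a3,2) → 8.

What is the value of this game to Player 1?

Row minima: a1 → 0, a2 → -12, a3 → 1; maximin = 1.
Column maxima: 1 → 1, 2 → 8; minimax = 1.
Since maximin = minimax = 1, there is a saddle point and the value is 1.

1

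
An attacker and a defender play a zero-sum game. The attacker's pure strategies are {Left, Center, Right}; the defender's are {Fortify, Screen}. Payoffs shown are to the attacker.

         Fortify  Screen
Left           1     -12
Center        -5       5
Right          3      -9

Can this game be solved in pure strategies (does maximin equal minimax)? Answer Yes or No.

Row minima: Left → -12, Center → -5, Right → -9; maximin = -5.
Column maxima: Fortify → 3, Screen → 5; minimax = 3.
-5 ≠ 3, so no pure-strategy equilibrium exists.

No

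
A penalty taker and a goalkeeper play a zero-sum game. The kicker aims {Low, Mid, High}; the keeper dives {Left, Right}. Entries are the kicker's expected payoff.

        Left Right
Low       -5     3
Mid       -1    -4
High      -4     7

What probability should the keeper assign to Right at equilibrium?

Row minima: Low → -5, Mid → -4, High → -4; maximin = -4.
Column maxima: Left → -1, Right → 7; minimax = -1.
-4 ≠ -1, so there is no saddle point; optimal play is mixed.
Low is strictly dominated by High, so the kicker never plays it.
On the remaining 2×2 (Mid, High vs Left, Right):
Let the kicker play Mid with probability p. Expected payoff against Left: (-1)p + (-4)(1−p) = 3p − 4; against Right: (-4)p + 7(1−p) = −11p + 7.
Setting these equal: 3p − 4 = −11p + 7 ⇒ 14p = 11 ⇒ p = 11/14, and the value is (3)·(11/14) − 4 = -23/14.
For the keeper: with q = P(Left), equating Mid's and High's payoffs gives 3q − 4 = −11q + 7 ⇒ q = 11/14.

3/14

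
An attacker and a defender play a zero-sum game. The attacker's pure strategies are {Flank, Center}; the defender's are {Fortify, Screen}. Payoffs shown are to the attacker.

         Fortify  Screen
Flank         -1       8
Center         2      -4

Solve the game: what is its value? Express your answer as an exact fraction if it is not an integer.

4/5

Row minima: Flank → -1, Center → -4; maximin = -1.
Column maxima: Fortify → 2, Screen → 8; minimax = 2.
-1 ≠ 2, so there is no saddle point; optimal play is mixed.
Let the attacker play Flank with probability p. Expected payoff against Fortify: (-1)p + 2(1−p) = −3p + 2; against Screen: 8p + (-4)(1−p) = 12p − 4.
Setting these equal: −3p + 2 = 12p − 4 ⇒ −15p = -6 ⇒ p = 2/5, and the value is (-3)·(2/5) + 2 = 4/5.
For the defender: with q = P(Fortify), equating Flank's and Center's payoffs gives −9q + 8 = 6q − 4 ⇒ q = 4/5.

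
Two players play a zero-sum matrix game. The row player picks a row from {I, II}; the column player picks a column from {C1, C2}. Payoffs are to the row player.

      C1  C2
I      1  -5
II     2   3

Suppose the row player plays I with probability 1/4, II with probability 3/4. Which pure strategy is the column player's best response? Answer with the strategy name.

C2

If the column player plays C1, the row player's expected payoff is (1/4)·1 + (3/4)·2 = 7/4.
If the column player plays C2, the row player's expected payoff is (1/4)·(-5) + (3/4)·3 = 1.
The column player minimizes the row player's payoff; the smallest is 1, so the best response is C2.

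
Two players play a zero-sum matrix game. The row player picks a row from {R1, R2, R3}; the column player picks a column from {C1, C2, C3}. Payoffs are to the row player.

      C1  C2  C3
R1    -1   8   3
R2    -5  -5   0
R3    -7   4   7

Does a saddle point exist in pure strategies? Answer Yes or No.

Row minima: R1 → -1, R2 → -5, R3 → -7; maximin = -1.
Column maxima: C1 → -1, C2 → 8, C3 → 7; minimax = -1.
maximin = minimax = -1, so a saddle point exists.

Yes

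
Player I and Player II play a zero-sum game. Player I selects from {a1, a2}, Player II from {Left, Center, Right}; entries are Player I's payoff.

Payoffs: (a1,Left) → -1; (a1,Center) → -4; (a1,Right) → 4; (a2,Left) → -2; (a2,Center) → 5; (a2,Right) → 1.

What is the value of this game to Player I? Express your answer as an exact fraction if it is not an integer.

Row minima: a1 → -4, a2 → -2; maximin = -2.
Column maxima: Left → -1, Center → 5, Right → 4; minimax = -1.
-2 ≠ -1, so there is no saddle point; optimal play is mixed.
Right is strictly dominated by Left (it gives Player I strictly more in every row), so Player II never plays it.
On the remaining 2×2 (a1, a2 vs Left, Center):
Let Player I play a1 with probability p. Expected payoff against Left: (-1)p + (-2)(1−p) = p − 2; against Center: (-4)p + 5(1−p) = −9p + 5.
Setting these equal: p − 2 = −9p + 5 ⇒ 10p = 7 ⇒ p = 7/10, and the value is (1)·(7/10) − 2 = -13/10.
For Player II: with q = P(Left), equating a1's and a2's payoffs gives 3q − 4 = −7q + 5 ⇒ q = 9/10.

-13/10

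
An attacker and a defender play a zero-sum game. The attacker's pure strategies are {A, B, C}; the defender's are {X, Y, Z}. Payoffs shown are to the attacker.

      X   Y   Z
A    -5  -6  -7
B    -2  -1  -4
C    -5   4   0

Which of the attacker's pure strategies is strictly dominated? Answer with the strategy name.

A

B gives a strictly higher payoff than A against every column: -2 > -5, -1 > -6, -4 > -7.
So A is strictly dominated and the attacker never plays it.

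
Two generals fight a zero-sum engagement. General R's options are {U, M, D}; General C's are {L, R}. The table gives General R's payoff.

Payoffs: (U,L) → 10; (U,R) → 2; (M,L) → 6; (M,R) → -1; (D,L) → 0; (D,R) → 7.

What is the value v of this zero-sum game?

Row minima: U → 2, M → -1, D → 0; maximin = 2.
Column maxima: L → 10, R → 7; minimax = 7.
2 ≠ 7, so there is no saddle point; optimal play is mixed.
M is strictly dominated by U, so General R never plays it.
On the remaining 2×2 (U, D vs L, R):
Let General R play U with probability p. Expected payoff against L: 10p + 0(1−p) = 10p; against R: 2p + 7(1−p) = −5p + 7.
Setting these equal: 10p = −5p + 7 ⇒ 15p = 7 ⇒ p = 7/15, and the value is (10)·(7/15) = 14/3.
For General C: with q = P(L), equating U's and D's payoffs gives 8q + 2 = −7q + 7 ⇒ q = 1/3.

14/3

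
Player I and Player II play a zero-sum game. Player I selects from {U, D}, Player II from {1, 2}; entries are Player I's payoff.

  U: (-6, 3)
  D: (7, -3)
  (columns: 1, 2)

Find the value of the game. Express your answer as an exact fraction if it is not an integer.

3/19

Row minima: U → -6, D → -3; maximin = -3.
Column maxima: 1 → 7, 2 → 3; minimax = 3.
-3 ≠ 3, so there is no saddle point; optimal play is mixed.
Let Player I play U with probability p. Expected payoff against 1: (-6)p + 7(1−p) = −13p + 7; against 2: 3p + (-3)(1−p) = 6p − 3.
Setting these equal: −13p + 7 = 6p − 3 ⇒ −19p = -10 ⇒ p = 10/19, and the value is (-13)·(10/19) + 7 = 3/19.
For Player II: with q = P(1), equating U's and D's payoffs gives −9q + 3 = 10q − 3 ⇒ q = 6/19.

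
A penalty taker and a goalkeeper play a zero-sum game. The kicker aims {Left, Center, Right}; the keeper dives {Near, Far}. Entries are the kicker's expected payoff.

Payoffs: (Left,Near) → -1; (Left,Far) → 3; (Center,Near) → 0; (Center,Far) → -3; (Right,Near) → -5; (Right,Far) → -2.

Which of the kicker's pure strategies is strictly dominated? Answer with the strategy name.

Right

Left gives a strictly higher payoff than Right against every column: -1 > -5, 3 > -2.
So Right is strictly dominated and the kicker never plays it.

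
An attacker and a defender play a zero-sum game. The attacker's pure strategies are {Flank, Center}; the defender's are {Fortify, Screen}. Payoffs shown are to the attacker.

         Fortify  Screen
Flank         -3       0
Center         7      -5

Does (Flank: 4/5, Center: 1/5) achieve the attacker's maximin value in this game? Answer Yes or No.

Against Fortify this mix gives (4/5)·(-3) + (1/5)·7 = -1.
Against Screen this mix gives (4/5)·0 + (1/5)·(-5) = -1.
All of the defender's active replies (Fortify, Screen) yield -1, and no column does worse for the attacker. The mix makes the defender indifferent and guarantees -1, so it is optimal.

Yes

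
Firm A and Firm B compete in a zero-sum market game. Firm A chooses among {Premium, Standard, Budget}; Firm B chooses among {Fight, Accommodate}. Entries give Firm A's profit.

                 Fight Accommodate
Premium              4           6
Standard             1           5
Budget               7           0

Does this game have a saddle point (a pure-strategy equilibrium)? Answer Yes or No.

No

Row minima: Premium → 4, Standard → 1, Budget → 0; maximin = 4.
Column maxima: Fight → 7, Accommodate → 6; minimax = 6.
4 ≠ 6, so no pure-strategy equilibrium exists.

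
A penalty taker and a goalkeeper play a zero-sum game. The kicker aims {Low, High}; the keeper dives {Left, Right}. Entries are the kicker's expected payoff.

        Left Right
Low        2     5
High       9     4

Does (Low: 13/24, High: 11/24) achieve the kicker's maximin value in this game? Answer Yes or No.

No

Against Left this mix gives (13/24)·2 + (11/24)·9 = 125/24.
Against Right this mix gives (13/24)·5 + (11/24)·4 = 109/24.
The keeper will play Right, holding the kicker to 109/24. Shifting weight toward the row that does better against Right would raise this floor (the equalizing mix achieves 37/8 against both Right and Left), so the proposed strategy is not optimal.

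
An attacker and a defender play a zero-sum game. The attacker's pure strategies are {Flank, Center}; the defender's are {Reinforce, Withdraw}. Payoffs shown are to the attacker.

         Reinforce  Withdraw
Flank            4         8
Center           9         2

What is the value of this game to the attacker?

64/11

Row minima: Flank → 4, Center → 2; maximin = 4.
Column maxima: Reinforce → 9, Withdraw → 8; minimax = 8.
4 ≠ 8, so there is no saddle point; optimal play is mixed.
Let the attacker play Flank with probability p. Expected payoff against Reinforce: 4p + 9(1−p) = −5p + 9; against Withdraw: 8p + 2(1−p) = 6p + 2.
Setting these equal: −5p + 9 = 6p + 2 ⇒ −11p = -7 ⇒ p = 7/11, and the value is (-5)·(7/11) + 9 = 64/11.
For the defender: with q = P(Reinforce), equating Flank's and Center's payoffs gives −4q + 8 = 7q + 2 ⇒ q = 6/11.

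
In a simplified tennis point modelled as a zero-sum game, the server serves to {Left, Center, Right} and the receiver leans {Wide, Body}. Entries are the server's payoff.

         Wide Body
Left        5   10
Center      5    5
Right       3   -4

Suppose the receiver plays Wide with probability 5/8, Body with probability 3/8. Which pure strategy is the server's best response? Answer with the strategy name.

Left

Expected payoff of Left: (5/8)·5 + (3/8)·10 = 55/8.
Expected payoff of Center: (5/8)·5 + (3/8)·5 = 5.
Expected payoff of Right: (5/8)·3 + (3/8)·(-4) = 3/8.
The largest is 55/8, so the server's best response is Left.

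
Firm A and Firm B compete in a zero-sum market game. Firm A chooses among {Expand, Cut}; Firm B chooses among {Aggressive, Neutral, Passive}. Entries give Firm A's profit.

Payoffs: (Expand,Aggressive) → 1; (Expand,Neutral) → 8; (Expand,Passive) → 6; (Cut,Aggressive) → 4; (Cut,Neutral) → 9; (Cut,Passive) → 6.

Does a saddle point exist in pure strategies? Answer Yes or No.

Yes

Row minima: Expand → 1, Cut → 4; maximin = 4.
Column maxima: Aggressive → 4, Neutral → 9, Passive → 6; minimax = 4.
maximin = minimax = 4, so a saddle point exists.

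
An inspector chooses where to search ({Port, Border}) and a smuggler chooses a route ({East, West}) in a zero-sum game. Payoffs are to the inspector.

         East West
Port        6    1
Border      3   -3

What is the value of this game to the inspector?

Row minima: Port → 1, Border → -3; maximin = 1.
Column maxima: East → 6, West → 1; minimax = 1.
Since maximin = minimax = 1, there is a saddle point and the value is 1.

1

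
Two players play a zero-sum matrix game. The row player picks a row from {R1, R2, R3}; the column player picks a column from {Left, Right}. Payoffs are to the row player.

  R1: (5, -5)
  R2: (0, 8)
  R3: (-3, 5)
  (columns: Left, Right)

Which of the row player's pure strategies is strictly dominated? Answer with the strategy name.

R3

R2 gives a strictly higher payoff than R3 against every column: 0 > -3, 8 > 5.
So R3 is strictly dominated and the row player never plays it.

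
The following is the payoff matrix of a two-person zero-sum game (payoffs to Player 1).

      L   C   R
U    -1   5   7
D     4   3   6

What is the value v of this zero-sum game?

23/7

Row minima: U → -1, D → 3; maximin = 3.
Column maxima: L → 4, C → 5, R → 7; minimax = 4.
3 ≠ 4, so there is no saddle point; optimal play is mixed.
R is strictly dominated by L (it gives Player 1 strictly more in every row), so Player 2 never plays it.
On the remaining 2×2 (U, D vs L, C):
Let Player 1 play U with probability p. Expected payoff against L: (-1)p + 4(1−p) = −5p + 4; against C: 5p + 3(1−p) = 2p + 3.
Setting these equal: −5p + 4 = 2p + 3 ⇒ −7p = -1 ⇒ p = 1/7, and the value is (-5)·(1/7) + 4 = 23/7.
For Player 2: with q = P(L), equating U's and D's payoffs gives −6q + 5 = q + 3 ⇒ q = 2/7.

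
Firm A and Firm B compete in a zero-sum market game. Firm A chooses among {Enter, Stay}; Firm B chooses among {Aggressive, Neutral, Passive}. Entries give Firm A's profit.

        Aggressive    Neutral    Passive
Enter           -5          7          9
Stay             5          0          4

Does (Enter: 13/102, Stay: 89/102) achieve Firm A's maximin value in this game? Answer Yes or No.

Against Aggressive this mix gives (13/102)·(-5) + (89/102)·5 = 190/51.
Against Neutral this mix gives (13/102)·7 + (89/102)·0 = 91/102.
Against Passive this mix gives (13/102)·9 + (89/102)·4 = 473/102.
Firm B will play Neutral, holding Firm A to 91/102. Shifting weight toward the row that does better against Neutral would raise this floor (the equalizing mix achieves 35/17 against both Neutral and Aggressive), so the proposed strategy is not optimal.

No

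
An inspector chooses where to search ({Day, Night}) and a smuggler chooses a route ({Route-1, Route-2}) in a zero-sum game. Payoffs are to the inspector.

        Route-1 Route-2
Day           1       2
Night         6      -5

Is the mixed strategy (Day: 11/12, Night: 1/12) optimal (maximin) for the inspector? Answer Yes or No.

Yes

Against Route-1 this mix gives (11/12)·1 + (1/12)·6 = 17/12.
Against Route-2 this mix gives (11/12)·2 + (1/12)·(-5) = 17/12.
All of the smuggler's active replies (Route-1, Route-2) yield 17/12, and no column does worse for the inspector. The mix makes the smuggler indifferent and guarantees 17/12, so it is optimal.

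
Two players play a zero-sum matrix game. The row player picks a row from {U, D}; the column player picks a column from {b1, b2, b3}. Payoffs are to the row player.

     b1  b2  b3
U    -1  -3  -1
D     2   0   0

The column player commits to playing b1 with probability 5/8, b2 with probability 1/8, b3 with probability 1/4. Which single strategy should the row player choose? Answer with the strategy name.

Expected payoff of U: (5/8)·(-1) + (1/8)·(-3) + (1/4)·(-1) = -5/4.
Expected payoff of D: (5/8)·2 + (1/8)·0 + (1/4)·0 = 5/4.
The largest is 5/4, so the row player's best response is D.

D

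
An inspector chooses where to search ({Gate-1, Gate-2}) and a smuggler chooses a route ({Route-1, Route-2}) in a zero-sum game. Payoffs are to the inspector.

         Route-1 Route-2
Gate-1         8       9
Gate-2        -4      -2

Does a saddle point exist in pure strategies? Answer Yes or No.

Row minima: Gate-1 → 8, Gate-2 → -4; maximin = 8.
Column maxima: Route-1 → 8, Route-2 → 9; minimax = 8.
maximin = minimax = 8, so a saddle point exists.

Yes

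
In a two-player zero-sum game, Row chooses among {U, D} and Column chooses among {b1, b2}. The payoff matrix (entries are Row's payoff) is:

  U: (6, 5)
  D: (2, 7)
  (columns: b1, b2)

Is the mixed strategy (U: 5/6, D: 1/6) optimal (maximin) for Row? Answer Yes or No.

Yes

Against b1 this mix gives (5/6)·6 + (1/6)·2 = 16/3.
Against b2 this mix gives (5/6)·5 + (1/6)·7 = 16/3.
All of Column's active replies (b1, b2) yield 16/3, and no column does worse for Row. The mix makes Column indifferent and guarantees 16/3, so it is optimal.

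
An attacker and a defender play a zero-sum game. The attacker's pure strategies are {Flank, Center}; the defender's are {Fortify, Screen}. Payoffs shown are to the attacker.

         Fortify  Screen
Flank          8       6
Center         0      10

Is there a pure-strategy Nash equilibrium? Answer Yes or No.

No

Row minima: Flank → 6, Center → 0; maximin = 6.
Column maxima: Fortify → 8, Screen → 10; minimax = 8.
6 ≠ 8, so no pure-strategy equilibrium exists.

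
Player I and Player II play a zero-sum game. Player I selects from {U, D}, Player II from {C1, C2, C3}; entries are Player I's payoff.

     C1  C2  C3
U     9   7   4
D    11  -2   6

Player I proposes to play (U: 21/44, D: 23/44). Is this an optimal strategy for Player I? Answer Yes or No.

No

Against C1 this mix gives (21/44)·9 + (23/44)·11 = 221/22.
Against C2 this mix gives (21/44)·7 + (23/44)·(-2) = 101/44.
Against C3 this mix gives (21/44)·4 + (23/44)·6 = 111/22.
Player II will play C2, holding Player I to 101/44. Shifting weight toward the row that does better against C2 would raise this floor (the equalizing mix achieves 50/11 against both C2 and C3), so the proposed strategy is not optimal.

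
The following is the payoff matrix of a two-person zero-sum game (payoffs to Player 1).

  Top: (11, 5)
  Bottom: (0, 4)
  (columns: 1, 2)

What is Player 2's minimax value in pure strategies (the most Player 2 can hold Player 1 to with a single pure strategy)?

Column maxima: 1 → 11, 2 → 5.
The smallest of these is 5.

5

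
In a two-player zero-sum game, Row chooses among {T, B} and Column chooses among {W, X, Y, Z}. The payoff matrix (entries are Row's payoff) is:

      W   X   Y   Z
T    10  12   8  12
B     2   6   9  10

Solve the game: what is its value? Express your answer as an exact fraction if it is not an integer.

Row minima: T → 8, B → 2; maximin = 8.
Column maxima: W → 10, X → 12, Y → 9, Z → 12; minimax = 9.
8 ≠ 9, so there is no saddle point; optimal play is mixed.
X is strictly dominated by W (it gives Row strictly more in every row), so Column never plays it.
Z is strictly dominated by W (it gives Row strictly more in every row), so Column never plays it.
On the remaining 2×2 (T, B vs W, Y):
Let Row play T with probability p. Expected payoff against W: 10p + 2(1−p) = 8p + 2; against Y: 8p + 9(1−p) = −p + 9.
Setting these equal: 8p + 2 = −p + 9 ⇒ 9p = 7 ⇒ p = 7/9, and the value is (8)·(7/9) + 2 = 74/9.
For Column: with q = P(W), equating T's and B's payoffs gives 2q + 8 = −7q + 9 ⇒ q = 1/9.

74/9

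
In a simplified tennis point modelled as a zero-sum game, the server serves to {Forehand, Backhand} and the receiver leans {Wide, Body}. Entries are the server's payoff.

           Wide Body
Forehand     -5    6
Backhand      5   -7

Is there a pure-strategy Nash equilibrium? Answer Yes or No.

No

Row minima: Forehand → -5, Backhand → -7; maximin = -5.
Column maxima: Wide → 5, Body → 6; minimax = 5.
-5 ≠ 5, so no pure-strategy equilibrium exists.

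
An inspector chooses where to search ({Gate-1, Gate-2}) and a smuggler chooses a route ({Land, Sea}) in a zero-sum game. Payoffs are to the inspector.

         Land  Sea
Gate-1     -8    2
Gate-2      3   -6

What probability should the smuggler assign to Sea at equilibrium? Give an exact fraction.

11/19

Row minima: Gate-1 → -8, Gate-2 → -6; maximin = -6.
Column maxima: Land → 3, Sea → 2; minimax = 2.
-6 ≠ 2, so there is no saddle point; optimal play is mixed.
Let the inspector play Gate-1 with probability p. Expected payoff against Land: (-8)p + 3(1−p) = −11p + 3; against Sea: 2p + (-6)(1−p) = 8p − 6.
Setting these equal: −11p + 3 = 8p − 6 ⇒ −19p = -9 ⇒ p = 9/19, and the value is (-11)·(9/19) + 3 = -42/19.
For the smuggler: with q = P(Land), equating Gate-1's and Gate-2's payoffs gives −10q + 2 = 9q − 6 ⇒ q = 8/19.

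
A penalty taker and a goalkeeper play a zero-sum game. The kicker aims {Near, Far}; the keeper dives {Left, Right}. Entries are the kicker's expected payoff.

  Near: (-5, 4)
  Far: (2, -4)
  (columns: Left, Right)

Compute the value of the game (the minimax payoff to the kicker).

Row minima: Near → -5, Far → -4; maximin = -4.
Column maxima: Left → 2, Right → 4; minimax = 2.
-4 ≠ 2, so there is no saddle point; optimal play is mixed.
Let the kicker play Near with probability p. Expected payoff against Left: (-5)p + 2(1−p) = −7p + 2; against Right: 4p + (-4)(1−p) = 8p − 4.
Setting these equal: −7p + 2 = 8p − 4 ⇒ −15p = -6 ⇒ p = 2/5, and the value is (-7)·(2/5) + 2 = -4/5.
For the keeper: with q = P(Left), equating Near's and Far's payoffs gives −9q + 4 = 6q − 4 ⇒ q = 8/15.

-4/5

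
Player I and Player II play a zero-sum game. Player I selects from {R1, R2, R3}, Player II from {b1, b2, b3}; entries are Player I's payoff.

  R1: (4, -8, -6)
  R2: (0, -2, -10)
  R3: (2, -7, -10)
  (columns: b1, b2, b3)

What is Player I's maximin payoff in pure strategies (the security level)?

Row minima: R1 → -8, R2 → -10, R3 → -10.
The best of these is -8.

-8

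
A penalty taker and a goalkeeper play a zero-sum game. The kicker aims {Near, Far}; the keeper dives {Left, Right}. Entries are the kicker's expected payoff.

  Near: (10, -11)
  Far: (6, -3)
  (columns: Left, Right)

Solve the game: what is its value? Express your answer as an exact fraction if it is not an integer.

-3

Row minima: Near → -11, Far → -3; maximin = -3.
Column maxima: Left → 10, Right → -3; minimax = -3.
Since maximin = minimax = -3, there is a saddle point and the value is -3.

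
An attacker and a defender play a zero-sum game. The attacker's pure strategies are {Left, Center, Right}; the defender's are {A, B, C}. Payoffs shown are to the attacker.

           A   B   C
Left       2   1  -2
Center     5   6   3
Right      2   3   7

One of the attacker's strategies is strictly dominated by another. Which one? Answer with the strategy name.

Left

Center gives a strictly higher payoff than Left against every column: 5 > 2, 6 > 1, 3 > -2.
So Left is strictly dominated and the attacker never plays it.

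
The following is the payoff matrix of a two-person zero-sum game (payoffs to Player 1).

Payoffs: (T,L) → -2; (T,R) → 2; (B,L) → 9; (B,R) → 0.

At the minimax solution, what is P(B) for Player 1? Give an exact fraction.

Row minima: T → -2, B → 0; maximin = 0.
Column maxima: L → 9, R → 2; minimax = 2.
0 ≠ 2, so there is no saddle point; optimal play is mixed.
Let Player 1 play T with probability p. Expected payoff against L: (-2)p + 9(1−p) = −11p + 9; against R: 2p + 0(1−p) = 2p.
Setting these equal: −11p + 9 = 2p ⇒ −13p = -9 ⇒ p = 9/13, and the value is (-11)·(9/13) + 9 = 18/13.
For Player 2: with q = P(L), equating T's and B's payoffs gives −4q + 2 = 9q ⇒ q = 2/13.

4/13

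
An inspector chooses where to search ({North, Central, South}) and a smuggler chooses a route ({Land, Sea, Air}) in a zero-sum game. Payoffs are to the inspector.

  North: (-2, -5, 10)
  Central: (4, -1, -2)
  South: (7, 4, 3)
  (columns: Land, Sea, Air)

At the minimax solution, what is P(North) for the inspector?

1/16

Row minima: North → -5, Central → -2, South → 3; maximin = 3.
Column maxima: Land → 7, Sea → 4, Air → 10; minimax = 4.
3 ≠ 4, so there is no saddle point; optimal play is mixed.
Central is strictly dominated by South, so the inspector never plays it.
Land is strictly dominated by Sea (it gives the inspector strictly more in every row), so the smuggler never plays it.
On the remaining 2×2 (North, South vs Sea, Air):
Let the inspector play North with probability p. Expected payoff against Sea: (-5)p + 4(1−p) = −9p + 4; against Air: 10p + 3(1−p) = 7p + 3.
Setting these equal: −9p + 4 = 7p + 3 ⇒ −16p = -1 ⇒ p = 1/16, and the value is (-9)·(1/16) + 4 = 55/16.
For the smuggler: with q = P(Sea), equating North's and South's payoffs gives −15q + 10 = q + 3 ⇒ q = 7/16.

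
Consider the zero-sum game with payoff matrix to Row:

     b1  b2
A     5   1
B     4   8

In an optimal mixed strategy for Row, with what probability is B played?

Row minima: A → 1, B → 4; maximin = 4.
Column maxima: b1 → 5, b2 → 8; minimax = 5.
4 ≠ 5, so there is no saddle point; optimal play is mixed.
Let Row play A with probability p. Expected payoff against b1: 5p + 4(1−p) = p + 4; against b2: 1p + 8(1−p) = −7p + 8.
Setting these equal: p + 4 = −7p + 8 ⇒ 8p = 4 ⇒ p = 1/2, and the value is (1)·(1/2) + 4 = 9/2.
For Column: with q = P(b1), equating A's and B's payoffs gives 4q + 1 = −4q + 8 ⇒ q = 7/8.

1/2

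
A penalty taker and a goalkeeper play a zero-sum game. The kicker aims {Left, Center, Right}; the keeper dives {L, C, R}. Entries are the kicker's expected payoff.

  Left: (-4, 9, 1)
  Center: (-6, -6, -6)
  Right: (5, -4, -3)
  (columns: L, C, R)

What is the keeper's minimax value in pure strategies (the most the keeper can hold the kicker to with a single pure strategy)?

Column maxima: L → 5, C → 9, R → 1.
The smallest of these is 1.

1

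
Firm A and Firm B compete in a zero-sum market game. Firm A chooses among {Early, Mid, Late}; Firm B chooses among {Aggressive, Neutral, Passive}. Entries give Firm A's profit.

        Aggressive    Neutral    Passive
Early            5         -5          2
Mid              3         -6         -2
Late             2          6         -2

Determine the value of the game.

Row minima: Early → -5, Mid → -6, Late → -2; maximin = -2.
Column maxima: Aggressive → 5, Neutral → 6, Passive → 2; minimax = 2.
-2 ≠ 2, so there is no saddle point; optimal play is mixed.
Mid is strictly dominated by Early, so Firm A never plays it.
Aggressive is strictly dominated by Passive (it gives Firm A strictly more in every row), so Firm B never plays it.
On the remaining 2×2 (Early, Late vs Neutral, Passive):
Let Firm A play Early with probability p. Expected payoff against Neutral: (-5)p + 6(1−p) = −11p + 6; against Passive: 2p + (-2)(1−p) = 4p − 2.
Setting these equal: −11p + 6 = 4p − 2 ⇒ −15p = -8 ⇒ p = 8/15, and the value is (-11)·(8/15) + 6 = 2/15.
For Firm B: with q = P(Neutral), equating Early's and Late's payoffs gives −7q + 2 = 8q − 2 ⇒ q = 4/15.

2/15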